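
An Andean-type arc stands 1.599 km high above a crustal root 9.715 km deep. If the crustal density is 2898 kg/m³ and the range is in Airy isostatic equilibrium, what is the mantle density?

3370 kg/m³

Airy balance: ρ_c h = (ρ_m − ρ_c) r → ρ_m = ρ_c (1 + h/r).
ρ_m = 2898 × (1 + 1.599 km/9.715 km) = 3370 kg/m³.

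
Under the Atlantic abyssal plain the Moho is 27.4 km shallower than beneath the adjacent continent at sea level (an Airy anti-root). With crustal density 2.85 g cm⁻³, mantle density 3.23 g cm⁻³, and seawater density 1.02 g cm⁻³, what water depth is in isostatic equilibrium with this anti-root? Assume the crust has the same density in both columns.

5.69 km

Replacing a thickness d of crust by seawater at the top must be balanced by replacing crust with mantle at the base: d (ρ_c − ρ_w) = a (ρ_m − ρ_c).
d = a (ρ_m − ρ_c)/(ρ_c − ρ_w) = 27.4 km × 0.38/1.83 = 5.69 km.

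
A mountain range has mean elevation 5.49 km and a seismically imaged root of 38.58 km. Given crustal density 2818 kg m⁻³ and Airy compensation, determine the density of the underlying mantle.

Airy balance: ρ_c h = (ρ_m − ρ_c) r → ρ_m = ρ_c (1 + h/r).
ρ_m = 2818 × (1 + 5.49 km/38.58 km) = 3220 kg m⁻³.

3220 kg m⁻³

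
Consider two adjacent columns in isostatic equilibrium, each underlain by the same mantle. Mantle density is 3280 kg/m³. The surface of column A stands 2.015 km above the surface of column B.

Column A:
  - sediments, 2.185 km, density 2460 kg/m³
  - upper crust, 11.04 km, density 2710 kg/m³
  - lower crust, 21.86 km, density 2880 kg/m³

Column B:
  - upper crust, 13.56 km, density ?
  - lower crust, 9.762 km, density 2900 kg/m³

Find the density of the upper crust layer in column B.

Take the compensation level at the base of the deeper column (depth z_c below the surface of column A) and equate Σ ρ_i t_i down to z_c; mantle fills any gap and the z_c terms cancel.
Column A: 2.185×2460 + 11.04×2710 + 21.86×2880 + (z_c − 35.085)×3280
Column B: 2.015×0 + 13.56×ρ + 9.762×2900 + (z_c − 2.015 − 23.322)×3280
The z_c×3280 term appears on both sides and cancels. Collect the known terms of each column as K = Σ(ρt)_known − 3280 × (depth of known layers): K_A = 98250.3 − 3280×35.085 = −16828.5; K_B = 28309.8 − 3280×(2.015 + 23.322) = −54795.56.
Balance: K_A = K_B + 13.56×ρ, so ρ = (K_A − K_B)/13.56 = 37967.1/13.56 = 2800 kg/m³.

2800 kg/m³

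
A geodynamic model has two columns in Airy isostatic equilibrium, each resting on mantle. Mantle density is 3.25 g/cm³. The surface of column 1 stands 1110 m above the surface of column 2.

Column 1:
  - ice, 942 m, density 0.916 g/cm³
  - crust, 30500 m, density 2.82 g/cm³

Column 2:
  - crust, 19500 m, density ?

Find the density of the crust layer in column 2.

2.65 g/cm³

Take the compensation level at the base of the deeper column (depth z_c below the surface of column 1) and equate Σ ρ_i t_i down to z_c; mantle fills any gap and the z_c terms cancel.
Column 1: 942×0.916 + 30500×2.82 + (z_c − 31442)×3.25
Column 2: 1110×0 + 19500×ρ + (z_c − 1110 − 19500)×3.25
The z_c×3.25 term appears on both sides and cancels. Collect the known terms of each column as K = Σ(ρt)_known − 3.25 × (depth of known layers): K_1 = 86872.872 − 3.25×31442 = −15313.628; K_2 = 0 − 3.25×(1110 + 19500) = −66982.5.
Balance: K_1 = K_2 + 19500×ρ, so ρ = (K_1 − K_2)/19500 = 51668.9/19500 = 2.65 g/cm³.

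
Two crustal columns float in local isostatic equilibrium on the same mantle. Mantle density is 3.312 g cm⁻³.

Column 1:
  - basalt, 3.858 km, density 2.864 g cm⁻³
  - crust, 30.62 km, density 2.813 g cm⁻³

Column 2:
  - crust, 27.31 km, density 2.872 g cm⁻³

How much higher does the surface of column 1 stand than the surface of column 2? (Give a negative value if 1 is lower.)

1.51 km

For any compensation level in the mantle, the mantle terms cancel and isostasy reduces to e = (Σt_1 − Σt_2) − (Σ(ρt)_1 − Σ(ρt)_2) / ρ_m.
Σt_1 = 34.478 km; Σt_2 = 27.31 km; Σ(ρt)_1 = 97.183372; Σ(ρt)_2 = 78.43432 (in km·g cm⁻³).
e = (34.478 − 27.31) − (97.183372 − 78.43432) / 3.312 = 1.51 km.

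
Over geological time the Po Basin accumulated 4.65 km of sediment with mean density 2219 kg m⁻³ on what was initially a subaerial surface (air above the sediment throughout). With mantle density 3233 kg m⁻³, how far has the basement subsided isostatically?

3.19 km

Subaerial load: s = t ρ_sed / ρ_m = 4.65 km × 2219/3233 = 3.19 km.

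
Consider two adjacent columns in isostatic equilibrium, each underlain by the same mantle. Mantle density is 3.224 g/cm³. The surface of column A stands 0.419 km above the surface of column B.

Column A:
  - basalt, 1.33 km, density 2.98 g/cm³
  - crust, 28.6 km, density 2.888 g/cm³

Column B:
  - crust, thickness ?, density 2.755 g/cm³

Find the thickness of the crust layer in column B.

18.3 km

Take the compensation level at the base of the deeper column (depth z_c below the surface of column A) and equate Σ ρ_i t_i down to z_c; mantle fills any gap and the z_c terms cancel.
Column A: 1.33×2.98 + 28.6×2.888 + (z_c − 29.93)×3.224
Column B: 0.419×0 + x×2.755 + (z_c − 0.419 − 0 − x)×3.224
The z_c×3.224 term appears on both sides and cancels. Collect the known terms of each column as K = Σ(ρt)_known − 3.224 × (depth of known layers): K_A = 86.5602 − 3.224×29.93 = −9.93412; K_B = 0 − 3.224×(0.419 + 0) = −1.350856.
Balance: K_A = K_B − x×(3.224 − 2.755), so x = (K_B − K_A)/(3.224 − 2.755) = 8.58326/0.469 = 18.3 km.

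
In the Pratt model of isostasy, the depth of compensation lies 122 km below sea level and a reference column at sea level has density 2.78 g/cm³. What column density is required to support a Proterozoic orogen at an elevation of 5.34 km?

Pratt balance: ρ_ref D = ρ (D + h).
ρ = ρ_ref D/(D + h) = 2.78 × 122 km/(122 km + 5.34 km) = 2.66 g/cm³.

2.66 g/cm³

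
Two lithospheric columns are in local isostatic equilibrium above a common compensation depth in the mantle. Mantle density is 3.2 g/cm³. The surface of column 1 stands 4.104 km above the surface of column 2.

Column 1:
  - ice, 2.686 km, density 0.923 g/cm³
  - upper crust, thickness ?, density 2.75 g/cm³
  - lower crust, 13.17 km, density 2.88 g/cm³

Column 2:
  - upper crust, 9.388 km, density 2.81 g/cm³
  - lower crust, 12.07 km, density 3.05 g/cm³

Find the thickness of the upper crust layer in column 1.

18.4 km

Take the compensation level at the base of the deeper column (depth z_c below the surface of column 1) and equate Σ ρ_i t_i down to z_c; mantle fills any gap and the z_c terms cancel.
Column 1: 2.686×0.923 + x×2.75 + 13.17×2.88 + (z_c − 15.856 − x)×3.2
Column 2: 4.104×0 + 9.388×2.81 + 12.07×3.05 + (z_c − 4.104 − 21.458)×3.2
The z_c×3.2 term appears on both sides and cancels. Collect the known terms of each column as K = Σ(ρt)_known − 3.2 × (depth of known layers): K_1 = 40.408778 − 3.2×15.856 = −10.330422; K_2 = 63.19378 − 3.2×(4.104 + 21.458) = −18.60462.
Balance: K_1 − x×(3.2 − 2.75) = K_2, so x = (K_1 − K_2)/(3.2 − 2.75) = 8.2742/0.45 = 18.4 km.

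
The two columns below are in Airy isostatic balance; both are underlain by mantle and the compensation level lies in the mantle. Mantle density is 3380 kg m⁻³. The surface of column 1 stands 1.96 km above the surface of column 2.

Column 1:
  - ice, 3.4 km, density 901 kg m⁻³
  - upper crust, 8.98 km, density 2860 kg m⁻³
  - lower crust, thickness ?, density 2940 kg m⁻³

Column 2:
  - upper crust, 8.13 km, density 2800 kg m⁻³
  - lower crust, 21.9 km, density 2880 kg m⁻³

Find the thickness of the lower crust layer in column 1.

20.9 km

Take the compensation level at the base of the deeper column (depth z_c below the surface of column 1) and equate Σ ρ_i t_i down to z_c; mantle fills any gap and the z_c terms cancel.
Column 1: 3.4×901 + 8.98×2860 + x×2940 + (z_c − 12.38 − x)×3380
Column 2: 1.96×0 + 8.13×2800 + 21.9×2880 + (z_c − 1.96 − 30.03)×3380
The z_c×3380 term appears on both sides and cancels. Collect the known terms of each column as K = Σ(ρt)_known − 3380 × (depth of known layers): K_1 = 28746.2 − 3380×12.38 = −13098.2; K_2 = 85836 − 3380×(1.96 + 30.03) = −22290.2.
Balance: K_1 − x×(3380 − 2940) = K_2, so x = (K_1 − K_2)/(3380 − 2940) = 9192/440 = 20.9 km.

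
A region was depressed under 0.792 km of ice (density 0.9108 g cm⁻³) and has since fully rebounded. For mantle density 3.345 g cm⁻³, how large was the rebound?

Removing the load lets mantle flow back in; uplift u satisfies ρ_ice t = ρ_m u.
u = t ρ_ice/ρ_m = 0.792 km × 0.9108/3.345 = 0.216 km.

0.216 km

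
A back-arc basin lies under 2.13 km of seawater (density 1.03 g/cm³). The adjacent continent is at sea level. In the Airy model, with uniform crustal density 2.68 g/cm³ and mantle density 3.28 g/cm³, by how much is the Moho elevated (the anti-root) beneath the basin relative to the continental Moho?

5.86 km

Equating mass per unit area of the two columns: replacing crust with seawater at the top is compensated by replacing crust with mantle at the base: d (ρ_c − ρ_w) = a (ρ_m − ρ_c).
a = d (ρ_c − ρ_w)/(ρ_m − ρ_c) = 2.13 km × 1.65/0.6 = 5.86 km.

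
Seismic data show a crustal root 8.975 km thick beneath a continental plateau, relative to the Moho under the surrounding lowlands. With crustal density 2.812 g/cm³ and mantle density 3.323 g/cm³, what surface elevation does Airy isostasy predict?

Balancing pressure at the compensation depth: ρ_c h = (ρ_m − ρ_c) r.
h = r (ρ_m − ρ_c) / ρ_c = 8.975 km × (3.323 − 2.812) / 2.812 = 1.63 km.

1.63 km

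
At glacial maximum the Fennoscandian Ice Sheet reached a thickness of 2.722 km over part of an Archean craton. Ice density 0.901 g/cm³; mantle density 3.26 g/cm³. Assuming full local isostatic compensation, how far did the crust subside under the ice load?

Equating mass per unit area of the two columns: the ice load ρ_ice t is balanced by mantle displaced below, ρ_m s.
s = t ρ_ice / ρ_m = 2.722 km × 0.901/3.26 = 0.752 km.

0.752 km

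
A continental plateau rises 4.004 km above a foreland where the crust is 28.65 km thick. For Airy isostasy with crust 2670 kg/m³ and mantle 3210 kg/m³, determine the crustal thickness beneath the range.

Root depth r = h ρ_c / (ρ_m − ρ_c) = 4.004 km × 2670 / 540 = 19.8 km.
Total thickness = T + h + r = 28.65 km + 4.004 km + 19.8 km = 52.5 km.

52.5 km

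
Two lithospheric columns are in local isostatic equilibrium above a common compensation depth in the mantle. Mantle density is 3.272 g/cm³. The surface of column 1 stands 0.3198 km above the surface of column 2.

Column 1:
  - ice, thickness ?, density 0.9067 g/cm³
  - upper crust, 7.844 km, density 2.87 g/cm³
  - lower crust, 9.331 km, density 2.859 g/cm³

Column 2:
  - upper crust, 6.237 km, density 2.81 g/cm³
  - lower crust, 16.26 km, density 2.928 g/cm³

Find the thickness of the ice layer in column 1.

Take the compensation level at the base of the deeper column (depth z_c below the surface of column 1) and equate Σ ρ_i t_i down to z_c; mantle fills any gap and the z_c terms cancel.
Column 1: x×0.9067 + 7.844×2.87 + 9.331×2.859 + (z_c − 17.175 − x)×3.272
Column 2: 0.3198×0 + 6.237×2.81 + 16.26×2.928 + (z_c − 0.3198 − 22.497)×3.272
The z_c×3.272 term appears on both sides and cancels. Collect the known terms of each column as K = Σ(ρt)_known − 3.272 × (depth of known layers): K_1 = 49.189609 − 3.272×17.175 = −7.006991; K_2 = 65.13525 − 3.272×(0.3198 + 22.497) = −9.5213196.
Balance: K_1 − x×(3.272 − 0.9067) = K_2, so x = (K_1 − K_2)/(3.272 − 0.9067) = 2.51433/2.3653 = 1.06 km.

1.06 km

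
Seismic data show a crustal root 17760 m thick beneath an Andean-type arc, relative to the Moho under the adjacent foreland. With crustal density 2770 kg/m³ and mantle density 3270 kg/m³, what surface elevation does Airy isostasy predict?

3210 m

In Airy isostatic equilibrium: ρ_c h = (ρ_m − ρ_c) r.
h = r (ρ_m − ρ_c) / ρ_c = 17760 m × (3270 − 2770) / 2770 = 3210 m.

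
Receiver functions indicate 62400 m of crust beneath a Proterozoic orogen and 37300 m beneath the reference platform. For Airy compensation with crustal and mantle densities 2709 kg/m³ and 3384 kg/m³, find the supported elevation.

Excess crust Δ = 62400 m − 37300 m = 25100 m, split between elevation h and root r with h + r = Δ.
Airy balance ρ_c h = (ρ_m − ρ_c) r gives r = h ρ_c/(ρ_m − ρ_c), so h (1 + ρ_c/(ρ_m − ρ_c)) = Δ, i.e. h = Δ (ρ_m − ρ_c)/ρ_m.
h = 25100 m × 675/3384 = 5010 m.

5010 m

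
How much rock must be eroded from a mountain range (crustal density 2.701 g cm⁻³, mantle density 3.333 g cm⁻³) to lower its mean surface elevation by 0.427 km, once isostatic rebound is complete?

2.25 km

Net drop Δ = e − u = e − e ρ_c/ρ_m = e (ρ_m − ρ_c)/ρ_m.
e = Δ ρ_m/(ρ_m − ρ_c) = 0.427 km × 3.333/0.632 = 2.25 km.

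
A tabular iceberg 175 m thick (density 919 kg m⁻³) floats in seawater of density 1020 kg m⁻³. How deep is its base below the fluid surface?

158 m

Draft d = t ρ_obj/ρ_fluid = 175 m × 919/1020 = 158 m.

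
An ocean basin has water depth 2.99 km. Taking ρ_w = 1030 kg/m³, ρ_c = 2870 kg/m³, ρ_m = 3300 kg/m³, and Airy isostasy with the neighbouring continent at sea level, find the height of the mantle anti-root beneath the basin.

12.8 km

In Airy isostatic equilibrium: replacing crust with seawater at the top is compensated by replacing crust with mantle at the base: d (ρ_c − ρ_w) = a (ρ_m − ρ_c).
a = d (ρ_c − ρ_w)/(ρ_m − ρ_c) = 2.99 km × 1840/430 = 12.8 km.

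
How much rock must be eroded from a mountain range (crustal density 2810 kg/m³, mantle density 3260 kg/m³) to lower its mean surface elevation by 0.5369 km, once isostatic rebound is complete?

3.89 km

Net drop Δ = e − u = e − e ρ_c/ρ_m = e (ρ_m − ρ_c)/ρ_m.
e = Δ ρ_m/(ρ_m − ρ_c) = 0.5369 km × 3260/450 = 3.89 km.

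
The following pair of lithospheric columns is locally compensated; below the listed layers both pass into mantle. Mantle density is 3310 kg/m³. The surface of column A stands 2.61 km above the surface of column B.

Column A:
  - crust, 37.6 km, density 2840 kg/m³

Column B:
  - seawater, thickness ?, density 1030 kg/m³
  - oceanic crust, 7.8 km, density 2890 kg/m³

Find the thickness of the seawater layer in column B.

2.52 km

Take the compensation level at the base of the deeper column (depth z_c below the surface of column A) and equate Σ ρ_i t_i down to z_c; mantle fills any gap and the z_c terms cancel.
Column A: 37.6×2840 + (z_c − 37.6)×3310
Column B: 2.61×0 + x×1030 + 7.8×2890 + (z_c − 2.61 − 7.8 − x)×3310
The z_c×3310 term appears on both sides and cancels. Collect the known terms of each column as K = Σ(ρt)_known − 3310 × (depth of known layers): K_A = 106784 − 3310×37.6 = −17672; K_B = 22542 − 3310×(2.61 + 7.8) = −11915.1.
Balance: K_A = K_B − x×(3310 − 1030), so x = (K_B − K_A)/(3310 − 1030) = 5756.9/2280 = 2.52 km.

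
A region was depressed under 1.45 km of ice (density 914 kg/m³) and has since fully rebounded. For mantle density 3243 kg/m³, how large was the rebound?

Removing the load lets mantle flow back in; uplift u satisfies ρ_ice t = ρ_m u.
u = t ρ_ice/ρ_m = 1.45 km × 914/3243 = 0.409 km.

0.409 km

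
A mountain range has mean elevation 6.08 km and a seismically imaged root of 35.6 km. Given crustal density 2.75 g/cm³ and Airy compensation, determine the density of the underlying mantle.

3.22 g/cm³

Airy balance: ρ_c h = (ρ_m − ρ_c) r → ρ_m = ρ_c (1 + h/r).
ρ_m = 2.75 × (1 + 6.08 km/35.6 km) = 3.22 g/cm³.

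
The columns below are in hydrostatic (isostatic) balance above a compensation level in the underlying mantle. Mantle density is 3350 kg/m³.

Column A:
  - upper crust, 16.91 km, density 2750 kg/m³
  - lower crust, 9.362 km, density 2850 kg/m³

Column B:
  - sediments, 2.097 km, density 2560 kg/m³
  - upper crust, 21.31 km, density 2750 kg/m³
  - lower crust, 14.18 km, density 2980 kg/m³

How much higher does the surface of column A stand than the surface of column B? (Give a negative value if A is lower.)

For any compensation level in the mantle, the mantle terms cancel and isostasy reduces to e = (Σt_A − Σt_B) − (Σ(ρt)_A − Σ(ρt)_B) / ρ_m.
Σt_A = 26.272 km; Σt_B = 37.587 km; Σ(ρt)_A = 73184.2; Σ(ρt)_B = 106227.22 (in km·kg/m³).
e = (26.272 − 37.587) − (73184.2 − 106227.22) / 3350 = −1.45 km.

−1.45 km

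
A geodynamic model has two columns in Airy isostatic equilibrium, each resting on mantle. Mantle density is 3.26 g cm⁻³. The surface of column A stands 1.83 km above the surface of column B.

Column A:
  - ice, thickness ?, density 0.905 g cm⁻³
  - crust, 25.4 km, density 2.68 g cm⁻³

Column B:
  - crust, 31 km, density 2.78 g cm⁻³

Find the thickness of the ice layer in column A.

Take the compensation level at the base of the deeper column (depth z_c below the surface of column A) and equate Σ ρ_i t_i down to z_c; mantle fills any gap and the z_c terms cancel.
Column A: x×0.905 + 25.4×2.68 + (z_c − 25.4 − x)×3.26
Column B: 1.83×0 + 31×2.78 + (z_c − 1.83 − 31)×3.26
The z_c×3.26 term appears on both sides and cancels. Collect the known terms of each column as K = Σ(ρt)_known − 3.26 × (depth of known layers): K_A = 68.072 − 3.26×25.4 = −14.732; K_B = 86.18 − 3.26×(1.83 + 31) = −20.8458.
Balance: K_A − x×(3.26 − 0.905) = K_B, so x = (K_A − K_B)/(3.26 − 0.905) = 6.1138/2.355 = 2.6 km.

2.6 km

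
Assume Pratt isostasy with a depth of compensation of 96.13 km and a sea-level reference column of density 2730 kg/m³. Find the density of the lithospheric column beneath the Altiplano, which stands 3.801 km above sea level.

2630 kg/m³

Pratt balance: ρ_ref D = ρ (D + h).
ρ = ρ_ref D/(D + h) = 2730 × 96.13 km/(96.13 km + 3.801 km) = 2630 kg/m³.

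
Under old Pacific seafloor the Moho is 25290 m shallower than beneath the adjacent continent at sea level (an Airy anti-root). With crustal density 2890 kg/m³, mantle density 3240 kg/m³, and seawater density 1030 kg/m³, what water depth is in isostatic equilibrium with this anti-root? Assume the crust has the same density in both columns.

4760 m

Replacing a thickness d of crust by seawater at the top must be balanced by replacing crust with mantle at the base: d (ρ_c − ρ_w) = a (ρ_m − ρ_c).
d = a (ρ_m − ρ_c)/(ρ_c − ρ_w) = 25290 m × 350/1860 = 4760 m.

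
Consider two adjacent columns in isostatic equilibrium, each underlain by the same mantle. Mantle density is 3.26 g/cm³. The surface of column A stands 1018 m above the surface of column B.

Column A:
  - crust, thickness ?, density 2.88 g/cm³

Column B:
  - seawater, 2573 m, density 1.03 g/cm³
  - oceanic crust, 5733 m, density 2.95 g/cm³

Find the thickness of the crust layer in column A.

28500 m

Take the compensation level at the base of the deeper column (depth z_c below the surface of column A) and equate Σ ρ_i t_i down to z_c; mantle fills any gap and the z_c terms cancel.
Column A: x×2.88 + (z_c − 0 − x)×3.26
Column B: 1018×0 + 2573×1.03 + 5733×2.95 + (z_c − 1018 − 8306)×3.26
The z_c×3.26 term appears on both sides and cancels. Collect the known terms of each column as K = Σ(ρt)_known − 3.26 × (depth of known layers): K_A = 0 − 3.26×0 = 0; K_B = 19562.54 − 3.26×(1018 + 8306) = −10833.7.
Balance: K_A − x×(3.26 − 2.88) = K_B, so x = (K_A − K_B)/(3.26 − 2.88) = 10833.7/0.38 = 28500 m.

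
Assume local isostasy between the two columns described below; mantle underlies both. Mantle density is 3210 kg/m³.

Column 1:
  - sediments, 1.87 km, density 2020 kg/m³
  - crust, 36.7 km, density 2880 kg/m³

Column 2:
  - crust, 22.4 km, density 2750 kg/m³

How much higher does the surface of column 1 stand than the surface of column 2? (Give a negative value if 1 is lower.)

For any compensation level in the mantle, the mantle terms cancel and isostasy reduces to e = (Σt_1 − Σt_2) − (Σ(ρt)_1 − Σ(ρt)_2) / ρ_m.
Σt_1 = 38.57 km; Σt_2 = 22.4 km; Σ(ρt)_1 = 109473.4; Σ(ρt)_2 = 61600 (in km·kg/m³).
e = (38.57 − 22.4) − (109473.4 − 61600) / 3210 = 1.26 km.

1.26 km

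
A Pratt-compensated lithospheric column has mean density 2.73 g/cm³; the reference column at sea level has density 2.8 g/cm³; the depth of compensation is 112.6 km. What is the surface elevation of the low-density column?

ρ_ref D = ρ (D + h) → h = D (ρ_ref − ρ)/ρ.
h = 112.6 km × (2.8 − 2.73)/2.73 = 2.89 km.

2.89 km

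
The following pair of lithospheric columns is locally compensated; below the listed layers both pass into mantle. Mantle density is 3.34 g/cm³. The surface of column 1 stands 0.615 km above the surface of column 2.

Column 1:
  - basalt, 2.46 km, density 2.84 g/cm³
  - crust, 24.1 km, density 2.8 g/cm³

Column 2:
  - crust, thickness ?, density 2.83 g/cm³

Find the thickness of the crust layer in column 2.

23.9 km

Take the compensation level at the base of the deeper column (depth z_c below the surface of column 1) and equate Σ ρ_i t_i down to z_c; mantle fills any gap and the z_c terms cancel.
Column 1: 2.46×2.84 + 24.1×2.8 + (z_c − 26.56)×3.34
Column 2: 0.615×0 + x×2.83 + (z_c − 0.615 − 0 − x)×3.34
The z_c×3.34 term appears on both sides and cancels. Collect the known terms of each column as K = Σ(ρt)_known − 3.34 × (depth of known layers): K_1 = 74.4664 − 3.34×26.56 = −14.244; K_2 = 0 − 3.34×(0.615 + 0) = −2.0541.
Balance: K_1 = K_2 − x×(3.34 − 2.83), so x = (K_2 − K_1)/(3.34 − 2.83) = 12.1899/0.51 = 23.9 km.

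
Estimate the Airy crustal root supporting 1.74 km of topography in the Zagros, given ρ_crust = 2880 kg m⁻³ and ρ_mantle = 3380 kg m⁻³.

10 km

By Archimedes' principle applied to the lithosphere: the weight of the topography is balanced by the buoyancy of the root, ρ_c h = (ρ_m − ρ_c) r.
r = h · ρ_c / (ρ_m − ρ_c) = 1.74 km × 2880 / (3380 − 2880) = 10 km.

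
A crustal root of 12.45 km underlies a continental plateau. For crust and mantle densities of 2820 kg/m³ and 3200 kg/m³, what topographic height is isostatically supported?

1.68 km

Equating mass per unit area of the two columns: ρ_c h = (ρ_m − ρ_c) r.
h = r (ρ_m − ρ_c) / ρ_c = 12.45 km × (3200 − 2820) / 2820 = 1.68 km.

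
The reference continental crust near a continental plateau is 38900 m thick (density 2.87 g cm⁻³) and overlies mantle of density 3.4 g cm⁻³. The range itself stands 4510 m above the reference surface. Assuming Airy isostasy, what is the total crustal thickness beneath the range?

Root depth r = h ρ_c / (ρ_m − ρ_c) = 4510 m × 2.87 / 0.53 = 24420 m.
Total thickness = T + h + r = 38900 m + 4510 m + 24420 m = 67800 m.

67800 m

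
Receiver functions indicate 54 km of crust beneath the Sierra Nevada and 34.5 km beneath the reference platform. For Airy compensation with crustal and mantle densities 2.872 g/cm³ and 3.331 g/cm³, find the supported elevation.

Excess crust Δ = 54 km − 34.5 km = 19.5 km, split between elevation h and root r with h + r = Δ.
Airy balance ρ_c h = (ρ_m − ρ_c) r gives r = h ρ_c/(ρ_m − ρ_c), so h (1 + ρ_c/(ρ_m − ρ_c)) = Δ, i.e. h = Δ (ρ_m − ρ_c)/ρ_m.
h = 19.5 km × 0.459/3.331 = 2.69 km.

2.69 km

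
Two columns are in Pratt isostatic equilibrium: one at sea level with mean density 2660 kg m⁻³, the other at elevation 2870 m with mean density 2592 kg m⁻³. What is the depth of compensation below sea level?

109000 m

ρ_ref D = ρ (D + h) → D (ρ_ref − ρ) = ρ h.
D = ρ h/(ρ_ref − ρ) = 2592 × 2870 m/(2660 − 2592) = 109000 m.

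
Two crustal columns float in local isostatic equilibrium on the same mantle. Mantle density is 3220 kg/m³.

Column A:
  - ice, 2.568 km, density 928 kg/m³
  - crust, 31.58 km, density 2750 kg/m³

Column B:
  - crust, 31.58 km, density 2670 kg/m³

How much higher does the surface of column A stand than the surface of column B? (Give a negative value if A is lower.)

1.04 km

For any compensation level in the mantle, the mantle terms cancel and isostasy reduces to e = (Σt_A − Σt_B) − (Σ(ρt)_A − Σ(ρt)_B) / ρ_m.
Σt_A = 34.148 km; Σt_B = 31.58 km; Σ(ρt)_A = 89228.104; Σ(ρt)_B = 84318.6 (in km·kg/m³).
e = (34.148 − 31.58) − (89228.104 − 84318.6) / 3220 = 1.04 km.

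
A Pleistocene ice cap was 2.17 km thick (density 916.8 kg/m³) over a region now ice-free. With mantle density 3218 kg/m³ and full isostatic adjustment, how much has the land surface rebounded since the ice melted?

Removing the load lets mantle flow back in; uplift u satisfies ρ_ice t = ρ_m u.
u = t ρ_ice/ρ_m = 2.17 km × 916.8/3218 = 0.618 km.

0.618 km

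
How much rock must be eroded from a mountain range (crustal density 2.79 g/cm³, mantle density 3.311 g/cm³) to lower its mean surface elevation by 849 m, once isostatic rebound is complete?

Net drop Δ = e − u = e − e ρ_c/ρ_m = e (ρ_m − ρ_c)/ρ_m.
e = Δ ρ_m/(ρ_m − ρ_c) = 849 m × 3.311/0.521 = 5400 m.

5400 m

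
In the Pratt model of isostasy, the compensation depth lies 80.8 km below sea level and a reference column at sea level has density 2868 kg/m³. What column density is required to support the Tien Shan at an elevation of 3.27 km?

2760 kg/m³

Pratt balance: ρ_ref D = ρ (D + h).
ρ = ρ_ref D/(D + h) = 2868 × 80.8 km/(80.8 km + 3.27 km) = 2760 kg/m³.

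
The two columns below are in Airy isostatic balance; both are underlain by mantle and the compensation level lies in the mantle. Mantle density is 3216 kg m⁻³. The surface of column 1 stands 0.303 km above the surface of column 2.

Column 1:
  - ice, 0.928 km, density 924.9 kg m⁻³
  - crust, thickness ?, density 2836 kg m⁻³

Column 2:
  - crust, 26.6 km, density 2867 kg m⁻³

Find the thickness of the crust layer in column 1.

Take the compensation level at the base of the deeper column (depth z_c below the surface of column 1) and equate Σ ρ_i t_i down to z_c; mantle fills any gap and the z_c terms cancel.
Column 1: 0.928×924.9 + x×2836 + (z_c − 0.928 − x)×3216
Column 2: 0.303×0 + 26.6×2867 + (z_c − 0.303 − 26.6)×3216
The z_c×3216 term appears on both sides and cancels. Collect the known terms of each column as K = Σ(ρt)_known − 3216 × (depth of known layers): K_1 = 858.3072 − 3216×0.928 = −2126.1408; K_2 = 76262.2 − 3216×(0.303 + 26.6) = −10257.848.
Balance: K_1 − x×(3216 − 2836) = K_2, so x = (K_1 − K_2)/(3216 − 2836) = 8131.71/380 = 21.4 km.

21.4 km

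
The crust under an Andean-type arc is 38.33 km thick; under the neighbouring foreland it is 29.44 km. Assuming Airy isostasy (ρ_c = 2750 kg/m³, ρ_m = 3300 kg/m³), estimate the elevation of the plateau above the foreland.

Excess crust Δ = 38.33 km − 29.44 km = 8.89 km, split between elevation h and root r with h + r = Δ.
Airy balance ρ_c h = (ρ_m − ρ_c) r gives r = h ρ_c/(ρ_m − ρ_c), so h (1 + ρ_c/(ρ_m − ρ_c)) = Δ, i.e. h = Δ (ρ_m − ρ_c)/ρ_m.
h = 8.89 km × 550/3300 = 1.48 km.

1.48 km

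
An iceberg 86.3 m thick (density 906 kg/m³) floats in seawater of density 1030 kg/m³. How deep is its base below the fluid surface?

Draft d = t ρ_obj/ρ_fluid = 86.3 m × 906/1030 = 75.9 m.

75.9 m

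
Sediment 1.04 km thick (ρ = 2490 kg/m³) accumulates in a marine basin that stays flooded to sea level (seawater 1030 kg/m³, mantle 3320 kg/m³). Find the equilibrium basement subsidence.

Submarine loading: the sediment displaces seawater, and the subsidence is in turn flooded, so s (ρ_m − ρ_w) = t (ρ_sed − ρ_w).
s = 1.04 km × (2490 − 1030) / (3320 − 1030) = 0.663 km.

0.663 km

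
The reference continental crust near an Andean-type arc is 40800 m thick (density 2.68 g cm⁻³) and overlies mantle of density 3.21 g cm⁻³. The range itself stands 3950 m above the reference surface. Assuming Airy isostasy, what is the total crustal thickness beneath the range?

Root depth r = h ρ_c / (ρ_m − ρ_c) = 3950 m × 2.68 / 0.53 = 19970 m.
Total thickness = T + h + r = 40800 m + 3950 m + 19970 m = 64700 m.

64700 m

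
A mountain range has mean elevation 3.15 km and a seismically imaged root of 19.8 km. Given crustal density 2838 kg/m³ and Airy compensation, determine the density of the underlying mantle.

Airy balance: ρ_c h = (ρ_m − ρ_c) r → ρ_m = ρ_c (1 + h/r).
ρ_m = 2838 × (1 + 3.15 km/19.8 km) = 3290 kg/m³.

3290 kg/m³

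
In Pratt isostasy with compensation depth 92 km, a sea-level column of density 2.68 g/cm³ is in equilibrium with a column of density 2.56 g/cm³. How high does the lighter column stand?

4.31 km

ρ_ref D = ρ (D + h) → h = D (ρ_ref − ρ)/ρ.
h = 92 km × (2.68 − 2.56)/2.56 = 4.31 km.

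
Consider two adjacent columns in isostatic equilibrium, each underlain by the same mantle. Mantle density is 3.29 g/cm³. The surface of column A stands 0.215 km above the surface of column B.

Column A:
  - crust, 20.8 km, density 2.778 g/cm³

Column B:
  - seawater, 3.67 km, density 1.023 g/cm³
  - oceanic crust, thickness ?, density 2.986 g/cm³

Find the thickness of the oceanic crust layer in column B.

Take the compensation level at the base of the deeper column (depth z_c below the surface of column A) and equate Σ ρ_i t_i down to z_c; mantle fills any gap and the z_c terms cancel.
Column A: 20.8×2.778 + (z_c − 20.8)×3.29
Column B: 0.215×0 + 3.67×1.023 + x×2.986 + (z_c − 0.215 − 3.67 − x)×3.29
The z_c×3.29 term appears on both sides and cancels. Collect the known terms of each column as K = Σ(ρt)_known − 3.29 × (depth of known layers): K_A = 57.7824 − 3.29×20.8 = −10.6496; K_B = 3.75441 − 3.29×(0.215 + 3.67) = −9.02724.
Balance: K_A = K_B − x×(3.29 − 2.986), so x = (K_B − K_A)/(3.29 − 2.986) = 1.62236/0.304 = 5.34 km.

5.34 km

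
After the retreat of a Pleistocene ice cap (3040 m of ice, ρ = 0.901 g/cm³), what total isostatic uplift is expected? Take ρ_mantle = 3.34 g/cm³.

820 m

Removing the load lets mantle flow back in; uplift u satisfies ρ_ice t = ρ_m u.
u = t ρ_ice/ρ_m = 3040 m × 0.901/3.34 = 820 m.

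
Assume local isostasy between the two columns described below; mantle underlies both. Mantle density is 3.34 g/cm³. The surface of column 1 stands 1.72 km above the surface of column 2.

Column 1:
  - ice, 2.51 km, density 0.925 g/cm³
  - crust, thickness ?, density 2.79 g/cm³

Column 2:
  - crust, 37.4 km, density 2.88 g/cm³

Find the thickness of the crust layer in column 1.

30.7 km

Take the compensation level at the base of the deeper column (depth z_c below the surface of column 1) and equate Σ ρ_i t_i down to z_c; mantle fills any gap and the z_c terms cancel.
Column 1: 2.51×0.925 + x×2.79 + (z_c − 2.51 − x)×3.34
Column 2: 1.72×0 + 37.4×2.88 + (z_c − 1.72 − 37.4)×3.34
The z_c×3.34 term appears on both sides and cancels. Collect the known terms of each column as K = Σ(ρt)_known − 3.34 × (depth of known layers): K_1 = 2.32175 − 3.34×2.51 = −6.06165; K_2 = 107.712 − 3.34×(1.72 + 37.4) = −22.9488.
Balance: K_1 − x×(3.34 − 2.79) = K_2, so x = (K_1 − K_2)/(3.34 − 2.79) = 16.8871/0.55 = 30.7 km.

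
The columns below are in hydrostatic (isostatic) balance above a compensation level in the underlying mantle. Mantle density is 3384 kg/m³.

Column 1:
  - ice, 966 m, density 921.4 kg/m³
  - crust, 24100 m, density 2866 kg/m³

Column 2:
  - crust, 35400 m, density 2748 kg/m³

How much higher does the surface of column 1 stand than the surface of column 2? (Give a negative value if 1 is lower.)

For any compensation level in the mantle, the mantle terms cancel and isostasy reduces to e = (Σt_1 − Σt_2) − (Σ(ρt)_1 − Σ(ρt)_2) / ρ_m.
Σt_1 = 25066 m; Σt_2 = 35400 m; Σ(ρt)_1 = 69960672.4; Σ(ρt)_2 = 97279200 (in m·kg/m³).
e = (25066 − 35400) − (69960672.4 − 97279200) / 3384 = −2260 m.

−2260 m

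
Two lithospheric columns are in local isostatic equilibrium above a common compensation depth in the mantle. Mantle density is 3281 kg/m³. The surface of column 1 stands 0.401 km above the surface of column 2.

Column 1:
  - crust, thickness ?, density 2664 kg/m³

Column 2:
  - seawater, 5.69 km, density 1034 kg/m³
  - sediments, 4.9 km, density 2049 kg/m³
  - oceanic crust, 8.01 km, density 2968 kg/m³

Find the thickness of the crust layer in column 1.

36.7 km

Take the compensation level at the base of the deeper column (depth z_c below the surface of column 1) and equate Σ ρ_i t_i down to z_c; mantle fills any gap and the z_c terms cancel.
Column 1: x×2664 + (z_c − 0 − x)×3281
Column 2: 0.401×0 + 5.69×1034 + 4.9×2049 + 8.01×2968 + (z_c − 0.401 − 18.6)×3281
The z_c×3281 term appears on both sides and cancels. Collect the known terms of each column as K = Σ(ρt)_known − 3281 × (depth of known layers): K_1 = 0 − 3281×0 = 0; K_2 = 39697.24 − 3281×(0.401 + 18.6) = −22645.041.
Balance: K_1 − x×(3281 − 2664) = K_2, so x = (K_1 − K_2)/(3281 − 2664) = 22645/617 = 36.7 km.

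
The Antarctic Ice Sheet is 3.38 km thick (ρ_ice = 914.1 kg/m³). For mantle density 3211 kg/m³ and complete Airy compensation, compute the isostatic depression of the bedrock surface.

0.962 km

Equating mass per unit area of the two columns: the ice load ρ_ice t is balanced by mantle displaced below, ρ_m s.
s = t ρ_ice / ρ_m = 3.38 km × 914.1/3211 = 0.962 km.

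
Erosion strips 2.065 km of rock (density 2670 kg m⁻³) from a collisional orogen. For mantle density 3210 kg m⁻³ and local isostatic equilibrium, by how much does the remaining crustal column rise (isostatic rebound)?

Unloading: uplift u = e ρ_c/ρ_m = 2.065 km × 2670/3210 = 1.72 km.

1.72 km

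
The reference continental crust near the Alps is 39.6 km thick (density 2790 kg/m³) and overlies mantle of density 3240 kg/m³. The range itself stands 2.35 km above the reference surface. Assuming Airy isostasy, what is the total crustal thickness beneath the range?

56.5 km

Root depth r = h ρ_c / (ρ_m − ρ_c) = 2.35 km × 2790 / 450 = 14.57 km.
Total thickness = T + h + r = 39.6 km + 2.35 km + 14.57 km = 56.5 km.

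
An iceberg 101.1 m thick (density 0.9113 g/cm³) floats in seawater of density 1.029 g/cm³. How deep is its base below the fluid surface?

89.5 m

Draft d = t ρ_obj/ρ_fluid = 101.1 m × 0.9113/1.029 = 89.5 m.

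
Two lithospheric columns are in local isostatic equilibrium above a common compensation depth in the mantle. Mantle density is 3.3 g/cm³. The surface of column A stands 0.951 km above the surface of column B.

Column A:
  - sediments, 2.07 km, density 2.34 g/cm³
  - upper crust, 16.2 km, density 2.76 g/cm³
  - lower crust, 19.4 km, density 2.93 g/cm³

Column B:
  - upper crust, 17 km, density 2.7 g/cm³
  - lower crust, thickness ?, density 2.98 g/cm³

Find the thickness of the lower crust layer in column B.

Take the compensation level at the base of the deeper column (depth z_c below the surface of column A) and equate Σ ρ_i t_i down to z_c; mantle fills any gap and the z_c terms cancel.
Column A: 2.07×2.34 + 16.2×2.76 + 19.4×2.93 + (z_c − 37.67)×3.3
Column B: 0.951×0 + 17×2.7 + x×2.98 + (z_c − 0.951 − 17 − x)×3.3
The z_c×3.3 term appears on both sides and cancels. Collect the known terms of each column as K = Σ(ρt)_known − 3.3 × (depth of known layers): K_A = 106.3978 − 3.3×37.67 = −17.9132; K_B = 45.9 − 3.3×(0.951 + 17) = −13.3383.
Balance: K_A = K_B − x×(3.3 − 2.98), so x = (K_B − K_A)/(3.3 − 2.98) = 4.5749/0.32 = 14.3 km.

14.3 km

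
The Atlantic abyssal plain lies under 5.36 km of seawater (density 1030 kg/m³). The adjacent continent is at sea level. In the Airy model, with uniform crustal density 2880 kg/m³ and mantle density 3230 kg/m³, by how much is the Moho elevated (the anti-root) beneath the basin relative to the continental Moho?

Equating mass per unit area of the two columns: replacing crust with seawater at the top is compensated by replacing crust with mantle at the base: d (ρ_c − ρ_w) = a (ρ_m − ρ_c).
a = d (ρ_c − ρ_w)/(ρ_m − ρ_c) = 5.36 km × 1850/350 = 28.3 km.

28.3 km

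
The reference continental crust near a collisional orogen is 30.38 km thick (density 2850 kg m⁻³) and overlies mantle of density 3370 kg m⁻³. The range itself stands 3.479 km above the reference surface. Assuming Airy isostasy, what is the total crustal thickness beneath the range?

52.9 km

Root depth r = h ρ_c / (ρ_m − ρ_c) = 3.479 km × 2850 / 520 = 19.07 km.
Total thickness = T + h + r = 30.38 km + 3.479 km + 19.07 km = 52.9 km.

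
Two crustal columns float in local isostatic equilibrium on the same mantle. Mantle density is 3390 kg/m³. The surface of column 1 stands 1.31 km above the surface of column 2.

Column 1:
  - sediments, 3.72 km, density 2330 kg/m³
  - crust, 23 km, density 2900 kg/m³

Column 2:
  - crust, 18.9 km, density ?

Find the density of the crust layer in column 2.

2820 kg/m³

Take the compensation level at the base of the deeper column (depth z_c below the surface of column 1) and equate Σ ρ_i t_i down to z_c; mantle fills any gap and the z_c terms cancel.
Column 1: 3.72×2330 + 23×2900 + (z_c − 26.72)×3390
Column 2: 1.31×0 + 18.9×ρ + (z_c − 1.31 − 18.9)×3390
The z_c×3390 term appears on both sides and cancels. Collect the known terms of each column as K = Σ(ρt)_known − 3390 × (depth of known layers): K_1 = 75367.6 − 3390×26.72 = −15213.2; K_2 = 0 − 3390×(1.31 + 18.9) = −68511.9.
Balance: K_1 = K_2 + 18.9×ρ, so ρ = (K_1 − K_2)/18.9 = 53298.7/18.9 = 2820 kg/m³.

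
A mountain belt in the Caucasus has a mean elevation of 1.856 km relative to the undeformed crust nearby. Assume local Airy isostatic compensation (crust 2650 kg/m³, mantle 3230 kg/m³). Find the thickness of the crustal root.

8.48 km

Balancing pressure at the compensation depth: the weight of the topography is balanced by the buoyancy of the root, ρ_c h = (ρ_m − ρ_c) r.
r = h · ρ_c / (ρ_m − ρ_c) = 1.856 km × 2650 / (3230 − 2650) = 8.48 km.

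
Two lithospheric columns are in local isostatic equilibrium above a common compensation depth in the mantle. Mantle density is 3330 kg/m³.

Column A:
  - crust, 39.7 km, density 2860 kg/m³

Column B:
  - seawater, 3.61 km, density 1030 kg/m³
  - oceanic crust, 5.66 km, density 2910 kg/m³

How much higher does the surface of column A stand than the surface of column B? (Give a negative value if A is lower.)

For any compensation level in the mantle, the mantle terms cancel and isostasy reduces to e = (Σt_A − Σt_B) − (Σ(ρt)_A − Σ(ρt)_B) / ρ_m.
Σt_A = 39.7 km; Σt_B = 9.27 km; Σ(ρt)_A = 113542; Σ(ρt)_B = 20188.9 (in km·kg/m³).
e = (39.7 − 9.27) − (113542 − 20188.9) / 3330 = 2.4 km.

2.4 km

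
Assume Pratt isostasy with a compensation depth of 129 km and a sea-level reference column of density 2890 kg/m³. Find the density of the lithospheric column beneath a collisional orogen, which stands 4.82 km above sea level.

2790 kg/m³

Pratt balance: ρ_ref D = ρ (D + h).
ρ = ρ_ref D/(D + h) = 2890 × 129 km/(129 km + 4.82 km) = 2790 kg/m³.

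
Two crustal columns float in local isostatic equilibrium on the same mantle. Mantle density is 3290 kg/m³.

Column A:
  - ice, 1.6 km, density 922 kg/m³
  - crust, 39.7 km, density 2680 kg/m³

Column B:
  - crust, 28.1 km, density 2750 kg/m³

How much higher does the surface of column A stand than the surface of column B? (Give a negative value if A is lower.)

For any compensation level in the mantle, the mantle terms cancel and isostasy reduces to e = (Σt_A − Σt_B) − (Σ(ρt)_A − Σ(ρt)_B) / ρ_m.
Σt_A = 41.3 km; Σt_B = 28.1 km; Σ(ρt)_A = 107871.2; Σ(ρt)_B = 77275 (in km·kg/m³).
e = (41.3 − 28.1) − (107871.2 − 77275) / 3290 = 3.9 km.

3.9 km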